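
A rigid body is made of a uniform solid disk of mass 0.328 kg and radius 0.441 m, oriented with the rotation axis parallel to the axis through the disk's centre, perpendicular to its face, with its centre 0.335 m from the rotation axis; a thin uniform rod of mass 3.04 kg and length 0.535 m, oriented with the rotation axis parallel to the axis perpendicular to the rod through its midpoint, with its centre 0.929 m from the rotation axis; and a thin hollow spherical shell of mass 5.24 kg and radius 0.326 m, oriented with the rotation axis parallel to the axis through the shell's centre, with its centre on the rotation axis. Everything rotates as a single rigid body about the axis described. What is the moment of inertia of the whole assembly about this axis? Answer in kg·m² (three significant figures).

Solid disk: I_cm = (1/2)MR² = (1/2)(0.328)(0.441)² = 0.031895 kg·m²; centre at d = 0.335 m, so the parallel axis theorem gives I = 0.031895 + (0.328)(0.335)² = 0.068705 kg·m².
Thin rod: I_cm = (1/12)ML² = (1/12)(3.04)(0.535)² = 0.07251 kg·m²; centre at d = 0.929 m, so the parallel axis theorem gives I = 0.07251 + (3.04)(0.929)² = 2.6962 kg·m².
Spherical shell: I_cm = (2/3)MR² = (2/3)(5.24)(0.326)² = 0.37126 kg·m²; axis through the centre, so I = 0.37126 kg·m².
Total I = 0.068705 + 2.6962 + 0.37126 = 3.1361 kg·m².

3.14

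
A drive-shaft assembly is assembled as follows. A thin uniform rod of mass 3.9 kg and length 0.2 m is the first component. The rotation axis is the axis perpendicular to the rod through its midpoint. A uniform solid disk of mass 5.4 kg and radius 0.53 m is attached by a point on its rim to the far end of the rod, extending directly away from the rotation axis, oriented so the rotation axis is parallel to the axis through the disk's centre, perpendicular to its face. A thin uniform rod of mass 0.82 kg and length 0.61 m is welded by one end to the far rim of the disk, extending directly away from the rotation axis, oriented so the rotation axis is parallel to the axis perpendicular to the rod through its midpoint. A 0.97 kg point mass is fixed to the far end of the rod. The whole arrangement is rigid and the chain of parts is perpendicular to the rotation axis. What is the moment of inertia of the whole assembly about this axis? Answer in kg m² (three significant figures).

Thin rod: I_cm = (1/12)ML² = (1/12)(3.9)(0.2)² = 0.013 kg m²; axis through the centre, so I = 0.013 kg m².
Solid disk: I_cm = (1/2)MR² = (1/2)(5.4)(0.53)² = 0.75843 kg m²; centre at d = 0.1 + 0.53 = 0.63 m, so the parallel axis theorem gives I = 0.75843 + (5.4)(0.63)² = 2.9017 kg m².
Thin rod: I_cm = (1/12)ML² = (1/12)(0.82)(0.61)² = 0.025427 kg m²; centre at d = 0.1 + 0.53 + 0.53 + 0.305 = 1.465 m, so the parallel axis theorem gives I = 0.025427 + (0.82)(1.465)² = 1.7853 kg m².
Point mass: I_cm = 0; centre at d = 0.1 + 0.53 + 0.53 + 0.305 + 0.305 = 1.77 m, so the parallel axis theorem gives I = 0 + (0.97)(1.77)² = 3.0389 kg m².
Total I = 0.013 + 2.9017 + 1.7853 + 3.0389 = 7.7389 kg m².

7.74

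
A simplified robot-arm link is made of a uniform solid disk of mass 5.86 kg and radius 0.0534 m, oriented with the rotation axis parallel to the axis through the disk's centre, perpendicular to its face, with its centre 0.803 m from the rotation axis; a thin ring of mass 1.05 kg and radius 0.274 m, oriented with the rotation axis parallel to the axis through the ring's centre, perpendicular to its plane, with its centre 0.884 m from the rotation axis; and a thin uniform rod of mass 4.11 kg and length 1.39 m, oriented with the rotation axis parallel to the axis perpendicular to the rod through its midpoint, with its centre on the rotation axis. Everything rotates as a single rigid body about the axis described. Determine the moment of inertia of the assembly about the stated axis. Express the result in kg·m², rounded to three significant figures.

Solid disk: I_cm = (1/2)MR² = (1/2)(5.86)(0.0534)² = 0.0083551 kg·m²; centre at d = 0.803 m, so I = I_cm + Md² gives I = 0.0083551 + (5.86)(0.803)² = 3.7869 kg·m².
Thin ring: I_cm = MR² = (1.05)(0.274)² = 0.07883 kg·m²; centre at d = 0.884 m, so I = I_cm + Md² gives I = 0.07883 + (1.05)(0.884)² = 0.89936 kg·m².
Thin rod: I_cm = (1/12)ML² = (1/12)(4.11)(1.39)² = 0.66174 kg·m²; axis through the centre, so I = 0.66174 kg·m².
Total I = 3.7869 + 0.89936 + 0.66174 = 5.348 kg·m².

5.35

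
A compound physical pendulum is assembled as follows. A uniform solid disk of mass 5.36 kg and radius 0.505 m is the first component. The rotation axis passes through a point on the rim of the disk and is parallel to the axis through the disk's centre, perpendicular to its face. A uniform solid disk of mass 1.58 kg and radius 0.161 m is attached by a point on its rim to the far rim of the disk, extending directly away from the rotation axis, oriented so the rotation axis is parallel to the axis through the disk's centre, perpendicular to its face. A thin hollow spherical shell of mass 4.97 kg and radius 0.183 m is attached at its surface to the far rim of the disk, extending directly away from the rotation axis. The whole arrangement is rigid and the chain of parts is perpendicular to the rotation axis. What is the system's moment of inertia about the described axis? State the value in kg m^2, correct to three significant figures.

15.8

Solid disk: I_cm = (1/2)MR² = (1/2)(5.36)(0.505)² = 0.68347 kg m^2; centre at d = 0.505 m, so I = I_cm + Md² gives I = 0.68347 + (5.36)(0.505)² = 2.0504 kg m^2.
Solid disk: I_cm = (1/2)MR² = (1/2)(1.58)(0.161)² = 0.020478 kg m^2; centre at d = 0.505 + 0.505 + 0.161 = 1.171 m, so I = I_cm + Md² gives I = 0.020478 + (1.58)(1.171)² = 2.187 kg m^2.
Spherical shell: I_cm = (2/3)MR² = (2/3)(4.97)(0.183)² = 0.11096 kg m^2; centre at d = 0.505 + 0.505 + 0.161 + 0.161 + 0.183 = 1.515 m, so I = I_cm + Md² gives I = 0.11096 + (4.97)(1.515)² = 11.518 kg m^2.
Total I = 2.0504 + 2.187 + 11.518 = 15.756 kg m^2.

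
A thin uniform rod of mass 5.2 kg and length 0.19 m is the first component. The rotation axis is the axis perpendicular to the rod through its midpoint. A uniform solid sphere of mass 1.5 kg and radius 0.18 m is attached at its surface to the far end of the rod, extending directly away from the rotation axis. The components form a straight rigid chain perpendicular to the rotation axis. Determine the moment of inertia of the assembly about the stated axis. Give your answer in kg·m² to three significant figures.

0.149

Thin rod: I_cm = (1/12)ML² = (1/12)(5.2)(0.19)² = 0.015643 kg·m²; axis through the centre, so I = 0.015643 kg·m².
Solid sphere: I_cm = (2/5)MR² = (2/5)(1.5)(0.18)² = 0.01944 kg·m²; centre at d = 0.095 + 0.18 = 0.275 m, so the parallel axis theorem gives I = 0.01944 + (1.5)(0.275)² = 0.13288 kg·m².
Total I = 0.015643 + 0.13288 = 0.14852 kg·m².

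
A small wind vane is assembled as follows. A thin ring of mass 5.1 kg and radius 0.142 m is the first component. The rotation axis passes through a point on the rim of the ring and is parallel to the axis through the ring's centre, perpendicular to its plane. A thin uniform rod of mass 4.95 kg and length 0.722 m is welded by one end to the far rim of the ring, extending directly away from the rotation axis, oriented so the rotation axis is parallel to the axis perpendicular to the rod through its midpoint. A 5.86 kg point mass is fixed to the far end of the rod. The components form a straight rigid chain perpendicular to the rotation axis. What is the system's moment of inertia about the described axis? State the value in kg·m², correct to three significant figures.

8.41

Thin ring: I_cm = MR² = (5.1)(0.142)² = 0.10284 kg·m²; centre at d = 0.142 m, so I = I_cm + Md² gives I = 0.10284 + (5.1)(0.142)² = 0.20567 kg·m².
Thin rod: I_cm = (1/12)ML² = (1/12)(4.95)(0.722)² = 0.21503 kg·m²; centre at d = 0.142 + 0.142 + 0.361 = 0.645 m, so I = I_cm + Md² gives I = 0.21503 + (4.95)(0.645)² = 2.2744 kg·m².
Point mass: I_cm = 0; centre at d = 0.142 + 0.142 + 0.361 + 0.361 = 1.006 m, so I = I_cm + Md² gives I = 0 + (5.86)(1.006)² = 5.9305 kg·m².
Total I = 0.20567 + 2.2744 + 5.9305 = 8.4106 kg·m².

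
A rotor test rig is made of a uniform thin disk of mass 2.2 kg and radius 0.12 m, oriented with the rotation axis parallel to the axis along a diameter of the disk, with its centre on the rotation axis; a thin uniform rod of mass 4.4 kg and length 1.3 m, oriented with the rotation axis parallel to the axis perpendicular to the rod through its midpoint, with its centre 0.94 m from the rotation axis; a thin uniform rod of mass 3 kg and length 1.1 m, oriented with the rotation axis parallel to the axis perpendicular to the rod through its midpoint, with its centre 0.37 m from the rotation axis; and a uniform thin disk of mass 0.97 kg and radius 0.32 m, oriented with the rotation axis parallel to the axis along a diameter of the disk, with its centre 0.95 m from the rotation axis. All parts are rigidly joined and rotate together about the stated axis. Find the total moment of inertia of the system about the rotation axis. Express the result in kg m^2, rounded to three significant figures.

Thin disk: I_cm = (1/4)MR² = (1/4)(2.2)(0.12)² = 0.00792 kg m^2; axis through the centre, so I = 0.00792 kg m^2.
Thin rod: I_cm = (1/12)ML² = (1/12)(4.4)(1.3)² = 0.61967 kg m^2; centre at d = 0.94 m, so the parallel axis theorem gives I = 0.61967 + (4.4)(0.94)² = 4.5075 kg m^2.
Thin rod: I_cm = (1/12)ML² = (1/12)(3)(1.1)² = 0.3025 kg m^2; centre at d = 0.37 m, so the parallel axis theorem gives I = 0.3025 + (3)(0.37)² = 0.7132 kg m^2.
Thin disk: I_cm = (1/4)MR² = (1/4)(0.97)(0.32)² = 0.024832 kg m^2; centre at d = 0.95 m, so the parallel axis theorem gives I = 0.024832 + (0.97)(0.95)² = 0.90026 kg m^2.
Total I = 0.00792 + 4.5075 + 0.7132 + 0.90026 = 6.1289 kg m^2.

6.13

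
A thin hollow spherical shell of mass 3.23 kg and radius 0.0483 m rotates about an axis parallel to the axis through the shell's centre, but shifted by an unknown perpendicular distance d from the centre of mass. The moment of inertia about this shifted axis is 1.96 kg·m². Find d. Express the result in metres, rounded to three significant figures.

About the centre-of-mass axis, I_cm = (2/3)MR² = (2/3)(3.23)(0.0483)² = 0.0050235 kg·m².
Parallel axis theorem: I = I_cm + Md², so Md² = 1.96 − 0.0050235 = 1.955 kg·m².
d = √(1.955 / 3.23) = 0.77798 m.

0.778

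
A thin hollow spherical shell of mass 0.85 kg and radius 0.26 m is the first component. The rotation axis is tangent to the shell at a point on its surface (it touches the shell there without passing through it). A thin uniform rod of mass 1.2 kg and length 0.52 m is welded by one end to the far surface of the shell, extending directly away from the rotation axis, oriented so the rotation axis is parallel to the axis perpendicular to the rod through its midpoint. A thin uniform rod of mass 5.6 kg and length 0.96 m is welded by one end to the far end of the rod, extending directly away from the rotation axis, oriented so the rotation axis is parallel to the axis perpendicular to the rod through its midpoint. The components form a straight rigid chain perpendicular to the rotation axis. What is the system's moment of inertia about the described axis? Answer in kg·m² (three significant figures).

14.2

Spherical shell: I_cm = (2/3)MR² = (2/3)(0.85)(0.26)² = 0.038307 kg·m²; centre at d = 0.26 m, so I = I_cm + Md² gives I = 0.038307 + (0.85)(0.26)² = 0.095767 kg·m².
Thin rod: I_cm = (1/12)ML² = (1/12)(1.2)(0.52)² = 0.02704 kg·m²; centre at d = 0.26 + 0.26 + 0.26 = 0.78 m, so I = I_cm + Md² gives I = 0.02704 + (1.2)(0.78)² = 0.75712 kg·m².
Thin rod: I_cm = (1/12)ML² = (1/12)(5.6)(0.96)² = 0.43008 kg·m²; centre at d = 0.26 + 0.26 + 0.26 + 0.26 + 0.48 = 1.52 m, so I = I_cm + Md² gives I = 0.43008 + (5.6)(1.52)² = 13.368 kg·m².
Total I = 0.095767 + 0.75712 + 13.368 = 14.221 kg·m².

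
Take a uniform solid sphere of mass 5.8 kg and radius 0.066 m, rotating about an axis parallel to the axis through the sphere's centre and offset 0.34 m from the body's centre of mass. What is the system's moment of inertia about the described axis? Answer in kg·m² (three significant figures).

0.681

I_cm = (2/5)MR² = (2/5)(5.8)(0.066)² = 0.010106 kg·m²; centre at d = 0.34 m, so the parallel axis theorem gives I = 0.010106 + (5.8)(0.34)² = 0.68059 kg·m².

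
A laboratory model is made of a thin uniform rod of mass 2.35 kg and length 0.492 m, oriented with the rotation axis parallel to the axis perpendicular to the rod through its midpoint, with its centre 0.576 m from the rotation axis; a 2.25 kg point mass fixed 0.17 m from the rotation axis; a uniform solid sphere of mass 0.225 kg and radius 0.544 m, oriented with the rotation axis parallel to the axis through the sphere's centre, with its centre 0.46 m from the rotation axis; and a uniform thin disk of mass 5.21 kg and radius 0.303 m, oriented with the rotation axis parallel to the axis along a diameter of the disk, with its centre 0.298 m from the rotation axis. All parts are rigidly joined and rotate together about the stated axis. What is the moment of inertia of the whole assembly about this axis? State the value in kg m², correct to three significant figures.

1.55

Thin rod: I_cm = (1/12)ML² = (1/12)(2.35)(0.492)² = 0.047404 kg m²; centre at d = 0.576 m, so the parallel axis theorem gives I = 0.047404 + (2.35)(0.576)² = 0.82708 kg m².
Point mass: I_cm = 0; centre at d = 0.17 m, so the parallel axis theorem gives I = 0 + (2.25)(0.17)² = 0.065025 kg m².
Solid sphere: I_cm = (2/5)MR² = (2/5)(0.225)(0.544)² = 0.026634 kg m²; centre at d = 0.46 m, so the parallel axis theorem gives I = 0.026634 + (0.225)(0.46)² = 0.074244 kg m².
Thin disk: I_cm = (1/4)MR² = (1/4)(5.21)(0.303)² = 0.11958 kg m²; centre at d = 0.298 m, so the parallel axis theorem gives I = 0.11958 + (5.21)(0.298)² = 0.58225 kg m².
Total I = 0.82708 + 0.065025 + 0.074244 + 0.58225 = 1.5486 kg m².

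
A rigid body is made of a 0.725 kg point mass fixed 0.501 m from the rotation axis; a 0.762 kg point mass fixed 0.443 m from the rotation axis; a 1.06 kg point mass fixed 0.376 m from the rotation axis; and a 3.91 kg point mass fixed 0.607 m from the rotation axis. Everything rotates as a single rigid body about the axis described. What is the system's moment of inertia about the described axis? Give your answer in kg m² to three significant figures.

1.92

Point mass: I_cm = 0; centre at d = 0.501 m, so I = I_cm + Md² gives I = 0 + (0.725)(0.501)² = 0.18198 kg m².
Point mass: I_cm = 0; centre at d = 0.443 m, so I = I_cm + Md² gives I = 0 + (0.762)(0.443)² = 0.14954 kg m².
Point mass: I_cm = 0; centre at d = 0.376 m, so I = I_cm + Md² gives I = 0 + (1.06)(0.376)² = 0.14986 kg m².
Point mass: I_cm = 0; centre at d = 0.607 m, so I = I_cm + Md² gives I = 0 + (3.91)(0.607)² = 1.4406 kg m².
Total I = 0.18198 + 0.14954 + 0.14986 + 1.4406 = 1.922 kg m².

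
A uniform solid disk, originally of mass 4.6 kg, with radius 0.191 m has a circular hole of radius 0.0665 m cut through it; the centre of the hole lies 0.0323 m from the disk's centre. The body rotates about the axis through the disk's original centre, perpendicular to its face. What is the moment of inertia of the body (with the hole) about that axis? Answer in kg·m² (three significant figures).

Unpierced body about its centre: I₀ = (1/2)MR² = (1/2)(4.6)(0.191)² = 0.083906 kg·m².
The removed disk has mass m = M·(r/R)² = (4.6)(0.0665/0.191)² = 0.55761 kg (same uniform areal density).
Its moment of inertia about the rotation axis (parallel-axis theorem): I_hole = (1/2)mr² + md² = (1/2)(0.55761)(0.0665)² + (0.55761)(0.0323)² = 0.0018147 kg·m².
Treating the hole as negative mass, I = I₀ − I_hole = 0.083906 − 0.0018147 = 0.082092 kg·m².

0.0821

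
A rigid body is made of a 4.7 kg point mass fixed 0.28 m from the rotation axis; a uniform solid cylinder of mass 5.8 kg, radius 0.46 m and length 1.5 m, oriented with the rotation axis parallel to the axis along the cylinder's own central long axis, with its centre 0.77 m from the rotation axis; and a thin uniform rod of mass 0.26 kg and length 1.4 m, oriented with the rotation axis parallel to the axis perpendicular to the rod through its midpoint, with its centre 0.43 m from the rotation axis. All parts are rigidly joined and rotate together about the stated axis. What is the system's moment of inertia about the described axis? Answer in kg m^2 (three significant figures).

Point mass: I_cm = 0; centre at d = 0.28 m, so the parallel axis theorem gives I = 0 + (4.7)(0.28)² = 0.36848 kg m^2.
Solid cylinder: I_cm = (1/2)MR² = (1/2)(5.8)(0.46)² = 0.61364 kg m^2; centre at d = 0.77 m, so the parallel axis theorem gives I = 0.61364 + (5.8)(0.77)² = 4.0525 kg m^2.
Thin rod: I_cm = (1/12)ML² = (1/12)(0.26)(1.4)² = 0.042467 kg m^2; centre at d = 0.43 m, so the parallel axis theorem gives I = 0.042467 + (0.26)(0.43)² = 0.090541 kg m^2.
Total I = 0.36848 + 4.0525 + 0.090541 = 4.5115 kg m^2.

4.51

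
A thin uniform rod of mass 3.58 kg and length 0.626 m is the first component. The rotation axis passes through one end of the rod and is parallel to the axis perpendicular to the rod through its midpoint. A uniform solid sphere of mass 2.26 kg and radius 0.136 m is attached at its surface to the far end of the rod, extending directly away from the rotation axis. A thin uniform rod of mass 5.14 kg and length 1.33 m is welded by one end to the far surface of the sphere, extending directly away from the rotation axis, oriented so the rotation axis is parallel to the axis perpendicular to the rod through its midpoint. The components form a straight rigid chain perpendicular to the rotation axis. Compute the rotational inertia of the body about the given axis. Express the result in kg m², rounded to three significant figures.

15.1

Thin rod: I_cm = (1/12)ML² = (1/12)(3.58)(0.626)² = 0.11691 kg m²; centre at d = 0.313 m, so I = I_cm + Md² gives I = 0.11691 + (3.58)(0.313)² = 0.46764 kg m².
Solid sphere: I_cm = (2/5)MR² = (2/5)(2.26)(0.136)² = 0.01672 kg m²; centre at d = 0.313 + 0.313 + 0.136 = 0.762 m, so I = I_cm + Md² gives I = 0.01672 + (2.26)(0.762)² = 1.329 kg m².
Thin rod: I_cm = (1/12)ML² = (1/12)(5.14)(1.33)² = 0.75768 kg m²; centre at d = 0.313 + 0.313 + 0.136 + 0.136 + 0.665 = 1.563 m, so I = I_cm + Md² gives I = 0.75768 + (5.14)(1.563)² = 13.315 kg m².
Total I = 0.46764 + 1.329 + 13.315 = 15.111 kg m².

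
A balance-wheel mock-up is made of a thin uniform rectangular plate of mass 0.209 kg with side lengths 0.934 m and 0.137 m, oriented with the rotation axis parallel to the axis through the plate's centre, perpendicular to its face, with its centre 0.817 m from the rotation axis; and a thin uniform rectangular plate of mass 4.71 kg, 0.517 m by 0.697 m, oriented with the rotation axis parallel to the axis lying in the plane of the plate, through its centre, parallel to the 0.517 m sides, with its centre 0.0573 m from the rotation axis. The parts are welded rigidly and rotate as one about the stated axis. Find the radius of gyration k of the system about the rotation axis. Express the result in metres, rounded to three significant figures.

0.271

Rectangular plate: I_cm = (1/12)M(a²+b²) = (1/12)(0.209)[(0.934)² + (0.137)²] = 0.01552 kg·m²; centre at d = 0.817 m, so I = I_cm + Md² gives I = 0.01552 + (0.209)(0.817)² = 0.15503 kg·m².
Rectangular plate: I_cm = (1/12)Mb² = (1/12)(4.71)(0.697)² = 0.19068 kg·m²; centre at d = 0.0573 m, so I = I_cm + Md² gives I = 0.19068 + (4.71)(0.0573)² = 0.20614 kg·m².
Total I = 0.36117 kg·m²; total mass M = 4.919 kg.
k = √(I/M) = √(0.36117/4.919) = 0.27097 m.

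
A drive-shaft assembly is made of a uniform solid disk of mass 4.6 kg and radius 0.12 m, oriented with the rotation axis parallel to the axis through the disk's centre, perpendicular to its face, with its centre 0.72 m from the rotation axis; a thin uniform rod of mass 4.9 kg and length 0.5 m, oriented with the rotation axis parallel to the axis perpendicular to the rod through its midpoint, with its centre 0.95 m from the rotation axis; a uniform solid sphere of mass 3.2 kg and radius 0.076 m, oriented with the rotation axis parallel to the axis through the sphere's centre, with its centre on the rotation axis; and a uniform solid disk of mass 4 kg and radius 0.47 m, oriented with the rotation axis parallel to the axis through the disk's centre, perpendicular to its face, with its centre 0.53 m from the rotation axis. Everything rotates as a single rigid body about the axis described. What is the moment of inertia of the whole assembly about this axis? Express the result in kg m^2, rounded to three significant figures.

8.51

Solid disk: I_cm = (1/2)MR² = (1/2)(4.6)(0.12)² = 0.03312 kg m^2; centre at d = 0.72 m, so the parallel axis theorem gives I = 0.03312 + (4.6)(0.72)² = 2.4178 kg m^2.
Thin rod: I_cm = (1/12)ML² = (1/12)(4.9)(0.5)² = 0.10208 kg m^2; centre at d = 0.95 m, so the parallel axis theorem gives I = 0.10208 + (4.9)(0.95)² = 4.5243 kg m^2.
Solid sphere: I_cm = (2/5)MR² = (2/5)(3.2)(0.076)² = 0.0073933 kg m^2; axis through the centre, so I = 0.0073933 kg m^2.
Solid disk: I_cm = (1/2)MR² = (1/2)(4)(0.47)² = 0.4418 kg m^2; centre at d = 0.53 m, so the parallel axis theorem gives I = 0.4418 + (4)(0.53)² = 1.5654 kg m^2.
Total I = 2.4178 + 4.5243 + 0.0073933 + 1.5654 = 8.5149 kg m^2.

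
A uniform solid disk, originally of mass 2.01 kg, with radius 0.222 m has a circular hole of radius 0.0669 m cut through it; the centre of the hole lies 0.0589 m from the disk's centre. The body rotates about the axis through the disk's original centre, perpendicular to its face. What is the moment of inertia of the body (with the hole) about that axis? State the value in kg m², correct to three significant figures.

Unpierced body about its centre: I₀ = (1/2)MR² = (1/2)(2.01)(0.222)² = 0.04953 kg m².
The removed disk has mass m = M·(r/R)² = (2.01)(0.0669/0.222)² = 0.18253 kg (same uniform areal density).
Its moment of inertia about the rotation axis (parallel-axis theorem): I_hole = (1/2)mr² + md² = (1/2)(0.18253)(0.0669)² + (0.18253)(0.0589)² = 0.0010417 kg m².
Treating the hole as negative mass, I = I₀ − I_hole = 0.04953 − 0.0010417 = 0.048489 kg m².

0.0485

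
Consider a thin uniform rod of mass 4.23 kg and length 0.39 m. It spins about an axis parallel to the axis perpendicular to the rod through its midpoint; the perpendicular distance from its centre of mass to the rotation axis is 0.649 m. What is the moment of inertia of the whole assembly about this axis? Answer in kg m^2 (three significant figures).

1.84

I_cm = (1/12)ML² = (1/12)(4.23)(0.39)² = 0.053615 kg m^2; centre at d = 0.649 m, so the parallel axis theorem gives I = 0.053615 + (4.23)(0.649)² = 1.8353 kg m^2.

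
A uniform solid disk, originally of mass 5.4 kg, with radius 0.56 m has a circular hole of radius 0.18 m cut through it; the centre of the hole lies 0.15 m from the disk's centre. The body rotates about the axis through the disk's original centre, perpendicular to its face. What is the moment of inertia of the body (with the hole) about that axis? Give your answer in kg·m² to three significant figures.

0.825

Unpierced body about its centre: I₀ = (1/2)MR² = (1/2)(5.4)(0.56)² = 0.84672 kg·m².
The removed disk has mass m = M·(r/R)² = (5.4)(0.18/0.56)² = 0.55791 kg (same uniform areal density).
Its moment of inertia about the rotation axis (parallel-axis theorem): I_hole = (1/2)mr² + md² = (1/2)(0.55791)(0.18)² + (0.55791)(0.15)² = 0.021591 kg·m².
Treating the hole as negative mass, I = I₀ − I_hole = 0.84672 − 0.021591 = 0.82513 kg·m².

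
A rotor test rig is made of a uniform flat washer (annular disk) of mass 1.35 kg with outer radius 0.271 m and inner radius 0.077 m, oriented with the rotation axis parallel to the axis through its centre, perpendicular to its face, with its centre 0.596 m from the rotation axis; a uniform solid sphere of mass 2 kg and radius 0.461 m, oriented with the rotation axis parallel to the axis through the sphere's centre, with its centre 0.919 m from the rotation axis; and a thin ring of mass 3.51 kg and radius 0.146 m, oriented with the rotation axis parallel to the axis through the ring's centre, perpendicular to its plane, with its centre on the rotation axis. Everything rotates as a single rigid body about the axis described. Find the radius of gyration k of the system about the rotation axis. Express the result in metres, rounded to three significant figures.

Annular disk: I_cm = (1/2)M(R²+r²) = (1/2)(1.35)[(0.271)² + (0.077)²] = 0.053575 kg·m²; centre at d = 0.596 m, so the parallel axis theorem gives I = 0.053575 + (1.35)(0.596)² = 0.53312 kg·m².
Solid sphere: I_cm = (2/5)MR² = (2/5)(2)(0.461)² = 0.17002 kg·m²; centre at d = 0.919 m, so the parallel axis theorem gives I = 0.17002 + (2)(0.919)² = 1.8591 kg·m².
Thin ring: I_cm = MR² = (3.51)(0.146)² = 0.074819 kg·m²; axis through the centre, so I = 0.074819 kg·m².
Total I = 2.4671 kg·m²; total mass M = 6.86 kg.
k = √(I/M) = √(2.4671/6.86) = 0.59969 m.

0.600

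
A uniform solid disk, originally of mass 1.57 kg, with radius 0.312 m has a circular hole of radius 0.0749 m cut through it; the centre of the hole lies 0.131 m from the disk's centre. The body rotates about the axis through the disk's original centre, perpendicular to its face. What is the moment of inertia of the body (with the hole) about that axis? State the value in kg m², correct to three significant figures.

Unpierced body about its centre: I₀ = (1/2)MR² = (1/2)(1.57)(0.312)² = 0.076415 kg m².
The removed disk has mass m = M·(r/R)² = (1.57)(0.0749/0.312)² = 0.09048 kg (same uniform areal density).
Its moment of inertia about the rotation axis (parallel-axis theorem): I_hole = (1/2)mr² + md² = (1/2)(0.09048)(0.0749)² + (0.09048)(0.131)² = 0.0018065 kg m².
Treating the hole as negative mass, I = I₀ − I_hole = 0.076415 − 0.0018065 = 0.074609 kg m².

0.0746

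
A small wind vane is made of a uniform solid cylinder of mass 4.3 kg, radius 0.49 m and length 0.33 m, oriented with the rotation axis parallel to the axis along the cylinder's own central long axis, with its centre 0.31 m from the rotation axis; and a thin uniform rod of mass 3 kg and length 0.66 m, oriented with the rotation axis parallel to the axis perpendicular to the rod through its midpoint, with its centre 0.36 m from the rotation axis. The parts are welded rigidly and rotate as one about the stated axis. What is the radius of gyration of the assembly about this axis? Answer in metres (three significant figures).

0.442

Solid cylinder: I_cm = (1/2)MR² = (1/2)(4.3)(0.49)² = 0.51621 kg·m²; centre at d = 0.31 m, so I = I_cm + Md² gives I = 0.51621 + (4.3)(0.31)² = 0.92944 kg·m².
Thin rod: I_cm = (1/12)ML² = (1/12)(3)(0.66)² = 0.1089 kg·m²; centre at d = 0.36 m, so I = I_cm + Md² gives I = 0.1089 + (3)(0.36)² = 0.4977 kg·m².
Total I = 1.4271 kg·m²; total mass M = 7.3 kg.
k = √(I/M) = √(1.4271/7.3) = 0.44215 m.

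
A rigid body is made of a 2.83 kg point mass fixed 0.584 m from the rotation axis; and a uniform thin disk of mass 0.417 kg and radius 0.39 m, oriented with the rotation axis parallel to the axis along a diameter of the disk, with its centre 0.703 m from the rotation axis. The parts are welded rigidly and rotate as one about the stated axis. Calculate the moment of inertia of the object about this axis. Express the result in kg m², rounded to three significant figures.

1.19

Point mass: I_cm = 0; centre at d = 0.584 m, so I = I_cm + Md² gives I = 0 + (2.83)(0.584)² = 0.96519 kg m².
Thin disk: I_cm = (1/4)MR² = (1/4)(0.417)(0.39)² = 0.015856 kg m²; centre at d = 0.703 m, so I = I_cm + Md² gives I = 0.015856 + (0.417)(0.703)² = 0.22194 kg m².
Total I = 0.96519 + 0.22194 = 1.1871 kg m².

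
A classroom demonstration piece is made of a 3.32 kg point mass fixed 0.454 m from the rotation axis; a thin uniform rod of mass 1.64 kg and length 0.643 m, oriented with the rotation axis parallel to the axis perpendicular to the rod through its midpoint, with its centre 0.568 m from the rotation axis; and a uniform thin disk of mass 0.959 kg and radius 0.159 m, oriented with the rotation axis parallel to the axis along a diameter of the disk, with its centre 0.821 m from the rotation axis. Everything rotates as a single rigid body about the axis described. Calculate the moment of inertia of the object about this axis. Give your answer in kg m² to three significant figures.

1.92

Point mass: I_cm = 0; centre at d = 0.454 m, so I = I_cm + Md² gives I = 0 + (3.32)(0.454)² = 0.68431 kg m².
Thin rod: I_cm = (1/12)ML² = (1/12)(1.64)(0.643)² = 0.056505 kg m²; centre at d = 0.568 m, so I = I_cm + Md² gives I = 0.056505 + (1.64)(0.568)² = 0.58561 kg m².
Thin disk: I_cm = (1/4)MR² = (1/4)(0.959)(0.159)² = 0.0060611 kg m²; centre at d = 0.821 m, so I = I_cm + Md² gives I = 0.0060611 + (0.959)(0.821)² = 0.65247 kg m².
Total I = 0.68431 + 0.58561 + 0.65247 = 1.9224 kg m².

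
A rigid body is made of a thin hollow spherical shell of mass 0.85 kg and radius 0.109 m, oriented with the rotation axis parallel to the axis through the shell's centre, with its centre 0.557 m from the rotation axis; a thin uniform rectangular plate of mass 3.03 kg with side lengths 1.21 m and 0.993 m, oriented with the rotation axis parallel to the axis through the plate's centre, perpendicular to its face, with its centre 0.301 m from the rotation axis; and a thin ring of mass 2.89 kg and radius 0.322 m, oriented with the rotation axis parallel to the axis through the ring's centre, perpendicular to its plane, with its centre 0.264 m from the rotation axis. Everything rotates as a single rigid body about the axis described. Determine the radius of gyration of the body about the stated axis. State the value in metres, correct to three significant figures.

0.496

Spherical shell: I_cm = (2/3)MR² = (2/3)(0.85)(0.109)² = 0.0067326 kg m²; centre at d = 0.557 m, so I = I_cm + Md² gives I = 0.0067326 + (0.85)(0.557)² = 0.27044 kg m².
Rectangular plate: I_cm = (1/12)M(a²+b²) = (1/12)(3.03)[(1.21)² + (0.993)²] = 0.61866 kg m²; centre at d = 0.301 m, so I = I_cm + Md² gives I = 0.61866 + (3.03)(0.301)² = 0.89318 kg m².
Thin ring: I_cm = MR² = (2.89)(0.322)² = 0.29965 kg m²; centre at d = 0.264 m, so I = I_cm + Md² gives I = 0.29965 + (2.89)(0.264)² = 0.50107 kg m².
Total I = 1.6647 kg m²; total mass M = 6.77 kg.
k = √(I/M) = √(1.6647/6.77) = 0.49588 m.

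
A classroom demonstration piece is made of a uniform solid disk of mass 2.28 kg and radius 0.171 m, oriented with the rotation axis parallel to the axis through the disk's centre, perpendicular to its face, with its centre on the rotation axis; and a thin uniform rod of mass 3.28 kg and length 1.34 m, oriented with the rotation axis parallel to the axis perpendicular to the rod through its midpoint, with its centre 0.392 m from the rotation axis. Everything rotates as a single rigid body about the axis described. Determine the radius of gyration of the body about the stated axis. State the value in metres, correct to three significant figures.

Solid disk: I_cm = (1/2)MR² = (1/2)(2.28)(0.171)² = 0.033335 kg m^2; axis through the centre, so I = 0.033335 kg m^2.
Thin rod: I_cm = (1/12)ML² = (1/12)(3.28)(1.34)² = 0.4908 kg m^2; centre at d = 0.392 m, so I = I_cm + Md² gives I = 0.4908 + (3.28)(0.392)² = 0.99482 kg m^2.
Total I = 1.0281 kg m^2; total mass M = 5.56 kg.
k = √(I/M) = √(1.0281/5.56) = 0.43002 m.

0.430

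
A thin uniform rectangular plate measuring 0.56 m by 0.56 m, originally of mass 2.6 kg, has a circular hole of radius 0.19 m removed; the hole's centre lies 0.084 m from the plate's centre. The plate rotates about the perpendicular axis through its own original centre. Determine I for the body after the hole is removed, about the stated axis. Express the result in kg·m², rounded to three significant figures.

0.112

Unpierced body about its centre: I₀ = (1/12)M(a²+b²) = (1/12)(2.6)[(0.56)² + (0.56)²] = 0.13589 kg·m².
The removed disk has mass m = M·πr²/(ab) = (2.6)·π(0.19)²/(0.56·0.56) = 0.94027 kg (same uniform areal density).
Its moment of inertia about the rotation axis (parallel-axis theorem): I_hole = (1/2)mr² + md² = (1/2)(0.94027)(0.19)² + (0.94027)(0.084)² = 0.023607 kg·m².
Treating the hole as negative mass, I = I₀ − I_hole = 0.13589 − 0.023607 = 0.11229 kg·m².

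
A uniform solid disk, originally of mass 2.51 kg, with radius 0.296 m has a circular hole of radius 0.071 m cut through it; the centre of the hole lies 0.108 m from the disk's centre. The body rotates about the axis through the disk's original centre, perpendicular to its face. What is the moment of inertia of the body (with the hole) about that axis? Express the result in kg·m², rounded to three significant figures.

Unpierced body about its centre: I₀ = (1/2)MR² = (1/2)(2.51)(0.296)² = 0.10996 kg·m².
The removed disk has mass m = M·(r/R)² = (2.51)(0.071/0.296)² = 0.14441 kg (same uniform areal density).
Its moment of inertia about the rotation axis (parallel-axis theorem): I_hole = (1/2)mr² + md² = (1/2)(0.14441)(0.071)² + (0.14441)(0.108)² = 0.0020484 kg·m².
Treating the hole as negative mass, I = I₀ − I_hole = 0.10996 − 0.0020484 = 0.10791 kg·m².

0.108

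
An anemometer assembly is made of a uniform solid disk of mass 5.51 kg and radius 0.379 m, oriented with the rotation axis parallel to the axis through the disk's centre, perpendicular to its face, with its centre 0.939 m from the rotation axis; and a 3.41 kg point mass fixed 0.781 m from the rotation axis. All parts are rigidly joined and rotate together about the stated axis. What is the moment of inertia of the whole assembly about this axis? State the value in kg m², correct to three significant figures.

Solid disk: I_cm = (1/2)MR² = (1/2)(5.51)(0.379)² = 0.39573 kg m²; centre at d = 0.939 m, so I = I_cm + Md² gives I = 0.39573 + (5.51)(0.939)² = 5.254 kg m².
Point mass: I_cm = 0; centre at d = 0.781 m, so I = I_cm + Md² gives I = 0 + (3.41)(0.781)² = 2.08 kg m².
Total I = 5.254 + 2.08 = 7.334 kg m².

7.33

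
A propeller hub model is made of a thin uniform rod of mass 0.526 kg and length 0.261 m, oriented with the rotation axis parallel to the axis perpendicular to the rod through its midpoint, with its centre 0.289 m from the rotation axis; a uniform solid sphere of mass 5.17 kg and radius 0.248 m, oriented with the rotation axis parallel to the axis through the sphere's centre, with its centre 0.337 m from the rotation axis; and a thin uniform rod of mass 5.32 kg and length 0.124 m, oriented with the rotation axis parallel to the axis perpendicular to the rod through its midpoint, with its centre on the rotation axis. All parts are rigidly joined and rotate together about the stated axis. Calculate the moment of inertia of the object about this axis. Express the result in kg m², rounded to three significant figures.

Thin rod: I_cm = (1/12)ML² = (1/12)(0.526)(0.261)² = 0.002986 kg m²; centre at d = 0.289 m, so I = I_cm + Md² gives I = 0.002986 + (0.526)(0.289)² = 0.046918 kg m².
Solid sphere: I_cm = (2/5)MR² = (2/5)(5.17)(0.248)² = 0.12719 kg m²; centre at d = 0.337 m, so I = I_cm + Md² gives I = 0.12719 + (5.17)(0.337)² = 0.71434 kg m².
Thin rod: I_cm = (1/12)ML² = (1/12)(5.32)(0.124)² = 0.0068167 kg m²; axis through the centre, so I = 0.0068167 kg m².
Total I = 0.046918 + 0.71434 + 0.0068167 = 0.76808 kg m².

0.768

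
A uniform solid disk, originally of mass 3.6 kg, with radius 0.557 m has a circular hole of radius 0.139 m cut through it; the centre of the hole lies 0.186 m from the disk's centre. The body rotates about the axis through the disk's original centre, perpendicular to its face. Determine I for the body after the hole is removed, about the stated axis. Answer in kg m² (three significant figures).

Unpierced body about its centre: I₀ = (1/2)MR² = (1/2)(3.6)(0.557)² = 0.55845 kg m².
The removed disk has mass m = M·(r/R)² = (3.6)(0.139/0.557)² = 0.22419 kg (same uniform areal density).
Its moment of inertia about the rotation axis (parallel-axis theorem): I_hole = (1/2)mr² + md² = (1/2)(0.22419)(0.139)² + (0.22419)(0.186)² = 0.009922 kg m².
Treating the hole as negative mass, I = I₀ − I_hole = 0.55845 − 0.009922 = 0.54853 kg m².

0.549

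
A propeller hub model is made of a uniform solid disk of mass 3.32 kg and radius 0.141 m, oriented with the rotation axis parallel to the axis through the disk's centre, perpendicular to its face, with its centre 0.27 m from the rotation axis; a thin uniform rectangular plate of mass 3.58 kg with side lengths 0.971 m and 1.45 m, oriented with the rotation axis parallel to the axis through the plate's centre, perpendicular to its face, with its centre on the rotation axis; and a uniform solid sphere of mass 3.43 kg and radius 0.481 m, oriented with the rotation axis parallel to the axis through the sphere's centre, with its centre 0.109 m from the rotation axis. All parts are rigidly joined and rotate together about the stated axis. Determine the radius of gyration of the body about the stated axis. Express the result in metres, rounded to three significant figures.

0.386

Solid disk: I_cm = (1/2)MR² = (1/2)(3.32)(0.141)² = 0.033002 kg·m²; centre at d = 0.27 m, so the parallel axis theorem gives I = 0.033002 + (3.32)(0.27)² = 0.27503 kg·m².
Rectangular plate: I_cm = (1/12)M(a²+b²) = (1/12)(3.58)[(0.971)² + (1.45)²] = 0.90853 kg·m²; axis through the centre, so I = 0.90853 kg·m².
Solid sphere: I_cm = (2/5)MR² = (2/5)(3.43)(0.481)² = 0.31743 kg·m²; centre at d = 0.109 m, so the parallel axis theorem gives I = 0.31743 + (3.43)(0.109)² = 0.35818 kg·m².
Total I = 1.5417 kg·m²; total mass M = 10.33 kg.
k = √(I/M) = √(1.5417/10.33) = 0.38633 m.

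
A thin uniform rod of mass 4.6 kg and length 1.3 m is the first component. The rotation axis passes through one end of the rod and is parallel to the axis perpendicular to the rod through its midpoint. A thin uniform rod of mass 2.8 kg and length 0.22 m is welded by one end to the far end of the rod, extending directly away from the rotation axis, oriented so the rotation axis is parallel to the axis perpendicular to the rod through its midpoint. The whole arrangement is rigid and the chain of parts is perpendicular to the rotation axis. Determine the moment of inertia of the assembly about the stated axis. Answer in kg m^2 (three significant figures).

8.17

Thin rod: I_cm = (1/12)ML² = (1/12)(4.6)(1.3)² = 0.64783 kg m^2; centre at d = 0.65 m, so the parallel axis theorem gives I = 0.64783 + (4.6)(0.65)² = 2.5913 kg m^2.
Thin rod: I_cm = (1/12)ML² = (1/12)(2.8)(0.22)² = 0.011293 kg m^2; centre at d = 0.65 + 0.65 + 0.11 = 1.41 m, so the parallel axis theorem gives I = 0.011293 + (2.8)(1.41)² = 5.578 kg m^2.
Total I = 2.5913 + 5.578 = 8.1693 kg m^2.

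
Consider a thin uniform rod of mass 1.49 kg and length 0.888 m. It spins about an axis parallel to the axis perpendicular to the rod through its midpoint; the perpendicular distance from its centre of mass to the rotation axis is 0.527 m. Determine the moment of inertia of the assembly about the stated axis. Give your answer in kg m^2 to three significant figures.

I_cm = (1/12)ML² = (1/12)(1.49)(0.888)² = 0.097911 kg m^2; centre at d = 0.527 m, so the parallel axis theorem gives I = 0.097911 + (1.49)(0.527)² = 0.51173 kg m^2.

0.512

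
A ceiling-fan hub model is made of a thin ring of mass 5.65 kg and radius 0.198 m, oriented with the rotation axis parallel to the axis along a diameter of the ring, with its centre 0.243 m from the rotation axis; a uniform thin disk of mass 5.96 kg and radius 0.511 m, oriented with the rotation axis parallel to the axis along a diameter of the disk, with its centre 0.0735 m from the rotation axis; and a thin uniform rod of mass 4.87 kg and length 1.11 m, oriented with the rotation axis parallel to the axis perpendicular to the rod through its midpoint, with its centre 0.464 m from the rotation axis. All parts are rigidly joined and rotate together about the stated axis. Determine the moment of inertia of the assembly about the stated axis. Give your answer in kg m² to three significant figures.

Thin ring: I_cm = (1/2)MR² = (1/2)(5.65)(0.198)² = 0.11075 kg m²; centre at d = 0.243 m, so I = I_cm + Md² gives I = 0.11075 + (5.65)(0.243)² = 0.44438 kg m².
Thin disk: I_cm = (1/4)MR² = (1/4)(5.96)(0.511)² = 0.38907 kg m²; centre at d = 0.0735 m, so I = I_cm + Md² gives I = 0.38907 + (5.96)(0.0735)² = 0.42127 kg m².
Thin rod: I_cm = (1/12)ML² = (1/12)(4.87)(1.11)² = 0.50003 kg m²; centre at d = 0.464 m, so I = I_cm + Md² gives I = 0.50003 + (4.87)(0.464)² = 1.5485 kg m².
Total I = 0.44438 + 0.42127 + 1.5485 = 2.4142 kg m².

2.41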